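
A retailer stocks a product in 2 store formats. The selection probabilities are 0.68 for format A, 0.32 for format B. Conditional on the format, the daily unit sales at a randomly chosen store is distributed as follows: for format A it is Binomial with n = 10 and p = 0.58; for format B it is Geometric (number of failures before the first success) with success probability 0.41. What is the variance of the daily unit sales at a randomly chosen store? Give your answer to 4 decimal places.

Per component, A: μ=5.8, E[X²]=36.076; B: μ=1.43902, E[X²]=5.58061.
E[X] = 0.68·5.8 + 0.32·1.43902 = 4.40449.
E[X²] = 0.68·36.076 + 0.32·5.58061 = 26.3175.
Var(X) = E[X²] − (E[X])² = 26.3175 − 19.3995 = 6.91796.

6.9180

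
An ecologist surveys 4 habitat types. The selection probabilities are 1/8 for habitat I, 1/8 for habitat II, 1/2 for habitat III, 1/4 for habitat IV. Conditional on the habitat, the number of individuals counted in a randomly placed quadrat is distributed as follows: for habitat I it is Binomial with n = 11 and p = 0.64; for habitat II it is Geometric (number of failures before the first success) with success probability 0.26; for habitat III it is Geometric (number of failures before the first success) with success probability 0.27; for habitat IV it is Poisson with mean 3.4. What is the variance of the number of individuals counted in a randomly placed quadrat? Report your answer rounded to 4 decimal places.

9.4775

Per component, I: μ=7.04, E[X²]=52.096; II: μ=2.84615, E[X²]=19.0473; III: μ=2.7037, E[X²]=17.3237; IV: μ=3.4, E[X²]=14.96.
E[X] = 0.125·7.04 + 0.125·2.84615 + 0.5·2.7037 + 0.25·3.4 = 3.43762.
E[X²] = 0.125·52.096 + 0.125·19.0473 + 0.5·17.3237 + 0.25·14.96 = 21.2948.
Var(X) = E[X²] − (E[X])² = 21.2948 − 11.8172 = 9.47754.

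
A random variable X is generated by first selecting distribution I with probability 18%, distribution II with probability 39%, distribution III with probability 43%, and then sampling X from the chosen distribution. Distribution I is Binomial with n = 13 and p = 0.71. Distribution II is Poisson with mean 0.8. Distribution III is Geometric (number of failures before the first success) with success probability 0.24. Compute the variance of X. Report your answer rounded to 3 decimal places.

Per component, I: μ=9.23, E[X²]=87.8696; II: μ=0.8, E[X²]=1.44; III: μ=3.16667, E[X²]=23.2222.
E[X] = 0.18·9.23 + 0.39·0.8 + 0.43·3.16667 = 3.33507.
E[X²] = 0.18·87.8696 + 0.39·1.44 + 0.43·23.2222 = 26.3637.
Var(X) = E[X²] − (E[X])² = 26.3637 − 11.1227 = 15.241.

15.241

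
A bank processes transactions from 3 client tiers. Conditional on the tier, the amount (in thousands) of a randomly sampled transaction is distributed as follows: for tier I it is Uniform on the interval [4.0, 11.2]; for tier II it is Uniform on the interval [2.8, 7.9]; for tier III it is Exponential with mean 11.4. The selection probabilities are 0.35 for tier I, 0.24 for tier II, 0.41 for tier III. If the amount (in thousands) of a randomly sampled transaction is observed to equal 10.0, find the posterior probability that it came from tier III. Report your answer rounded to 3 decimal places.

Likelihoods f(10.0 | ·): I: 0.138889; II: 0; III: 0.0364867.
Posterior ∝ prior × likelihood. Numerator for III: 0.41·0.0364867 = 0.0149596.
Normalizing constant: 0.35·0.138889 + 0.24·0 + 0.41·0.0364867 = 0.0635707.
P(III | observation) = 0.0149596 / 0.0635707 = 0.235322.

0.235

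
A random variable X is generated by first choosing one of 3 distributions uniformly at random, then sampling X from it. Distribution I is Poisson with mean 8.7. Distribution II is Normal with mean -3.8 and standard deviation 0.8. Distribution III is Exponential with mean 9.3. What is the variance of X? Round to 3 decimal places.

Per component, I: μ=8.7, E[X²]=84.39; II: μ=-3.8, E[X²]=15.08; III: μ=9.3, E[X²]=172.98.
E[X] = 0.333333·8.7 + 0.333333·-3.8 + 0.333333·9.3 = 4.73333.
E[X²] = 0.333333·84.39 + 0.333333·15.08 + 0.333333·172.98 = 90.8167.
Var(X) = E[X²] − (E[X])² = 90.8167 − 22.4044 = 68.4122.

68.412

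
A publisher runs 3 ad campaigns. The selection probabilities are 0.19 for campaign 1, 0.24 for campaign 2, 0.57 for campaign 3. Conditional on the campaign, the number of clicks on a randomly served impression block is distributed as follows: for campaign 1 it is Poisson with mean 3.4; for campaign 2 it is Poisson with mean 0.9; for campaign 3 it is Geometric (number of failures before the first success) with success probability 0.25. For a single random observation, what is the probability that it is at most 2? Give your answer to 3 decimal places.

0.619

Conditional on each campaign, P(X ≤ 2): 1: 0.33974; 2: 0.937143; 3: 0.578125.
By total probability, P(X ≤ 2) = 0.19·0.33974 + 0.24·0.937143 + 0.57·0.578125 = 0.618996.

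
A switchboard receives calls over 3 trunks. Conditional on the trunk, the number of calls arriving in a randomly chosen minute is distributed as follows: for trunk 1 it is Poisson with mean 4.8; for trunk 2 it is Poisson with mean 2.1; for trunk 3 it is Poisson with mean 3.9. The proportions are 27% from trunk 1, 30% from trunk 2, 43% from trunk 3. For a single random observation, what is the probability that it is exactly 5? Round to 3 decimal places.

Conditional on each trunk, P(X = 5): 1: 0.174748; 2: 0.041677; 3: 0.152193.
By total probability, P(X = 5) = 0.27·0.174748 + 0.3·0.041677 + 0.43·0.152193 = 0.125128.

0.125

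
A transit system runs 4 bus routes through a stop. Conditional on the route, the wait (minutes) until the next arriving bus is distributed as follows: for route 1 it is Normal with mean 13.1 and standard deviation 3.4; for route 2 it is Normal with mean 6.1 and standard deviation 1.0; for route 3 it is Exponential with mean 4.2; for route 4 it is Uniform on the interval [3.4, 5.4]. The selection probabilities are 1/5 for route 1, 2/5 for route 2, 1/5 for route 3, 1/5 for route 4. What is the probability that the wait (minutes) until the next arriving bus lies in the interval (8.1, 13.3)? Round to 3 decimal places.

0.120

Conditional on each route, P(8.1 < X < 13.3): 1: 0.452752; 2: 0.0227501; 3: 0.103212; 4: 0.
By total probability, P(8.1 < X < 13.3) = 0.2·0.452752 + 0.4·0.0227501 + 0.2·0.103212 + 0.2·0 = 0.120293.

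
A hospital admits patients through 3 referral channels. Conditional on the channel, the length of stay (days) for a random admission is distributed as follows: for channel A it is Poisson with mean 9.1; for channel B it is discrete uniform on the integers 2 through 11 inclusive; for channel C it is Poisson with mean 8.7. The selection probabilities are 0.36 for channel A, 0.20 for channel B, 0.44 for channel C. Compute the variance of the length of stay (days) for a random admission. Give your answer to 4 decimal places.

Per component, A: μ=9.1, E[X²]=91.91; B: μ=6.5, E[X²]=50.5; C: μ=8.7, E[X²]=84.39.
E[X] = 0.36·9.1 + 0.2·6.5 + 0.44·8.7 = 8.404.
E[X²] = 0.36·91.91 + 0.2·50.5 + 0.44·84.39 = 80.3192.
Var(X) = E[X²] − (E[X])² = 80.3192 − 70.6272 = 9.69198.

9.6920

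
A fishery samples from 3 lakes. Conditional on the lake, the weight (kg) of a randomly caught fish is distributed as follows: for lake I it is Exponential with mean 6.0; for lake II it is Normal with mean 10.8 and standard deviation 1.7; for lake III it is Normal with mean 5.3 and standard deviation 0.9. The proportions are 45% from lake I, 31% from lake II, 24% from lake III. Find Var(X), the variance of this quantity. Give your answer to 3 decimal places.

Per component, I: μ=6, E[X²]=72; II: μ=10.8, E[X²]=119.53; III: μ=5.3, E[X²]=28.9.
E[X] = 0.45·6 + 0.31·10.8 + 0.24·5.3 = 7.32.
E[X²] = 0.45·72 + 0.31·119.53 + 0.24·28.9 = 76.3903.
Var(X) = E[X²] − (E[X])² = 76.3903 − 53.5824 = 22.8079.

22.808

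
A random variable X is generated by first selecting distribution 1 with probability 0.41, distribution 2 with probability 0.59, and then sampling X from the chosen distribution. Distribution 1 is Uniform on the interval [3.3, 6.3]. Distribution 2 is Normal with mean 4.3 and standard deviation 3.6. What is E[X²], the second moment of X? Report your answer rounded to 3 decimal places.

For each component E[X²] = Var + (mean)², giving 1: 23.79; 2: 31.45.
Overall E[X²] = 0.41·23.79 + 0.59·31.45 = 28.3094.

28.309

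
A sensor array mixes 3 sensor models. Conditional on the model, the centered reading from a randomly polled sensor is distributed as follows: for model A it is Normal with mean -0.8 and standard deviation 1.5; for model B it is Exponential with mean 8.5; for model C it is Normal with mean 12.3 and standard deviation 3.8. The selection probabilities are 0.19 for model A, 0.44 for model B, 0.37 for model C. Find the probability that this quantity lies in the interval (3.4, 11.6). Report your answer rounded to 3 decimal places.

Conditional on each model, P(3.4 < X < 11.6): A: 0.00255513; B: 0.414864; C: 0.417336.
By total probability, P(3.4 < X < 11.6) = 0.19·0.00255513 + 0.44·0.414864 + 0.37·0.417336 = 0.33744.

0.337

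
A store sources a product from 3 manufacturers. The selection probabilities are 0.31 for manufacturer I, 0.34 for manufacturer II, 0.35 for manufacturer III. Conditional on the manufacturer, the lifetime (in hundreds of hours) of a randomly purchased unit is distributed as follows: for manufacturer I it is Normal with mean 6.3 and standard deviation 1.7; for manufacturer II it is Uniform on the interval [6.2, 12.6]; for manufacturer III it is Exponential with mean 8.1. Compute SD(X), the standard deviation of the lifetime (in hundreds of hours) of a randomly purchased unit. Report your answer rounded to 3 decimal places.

Per component, I: μ=6.3, E[X²]=42.58; II: μ=9.4, E[X²]=91.7733; III: μ=8.1, E[X²]=131.22.
E[X] = 0.31·6.3 + 0.34·9.4 + 0.35·8.1 = 7.984.
E[X²] = 0.31·42.58 + 0.34·91.7733 + 0.35·131.22 = 90.3297.
Var(X) = E[X²] − (E[X])² = 90.3297 − 63.7443 = 26.5855.
SD(X) = √26.5855 = 5.15611.

5.156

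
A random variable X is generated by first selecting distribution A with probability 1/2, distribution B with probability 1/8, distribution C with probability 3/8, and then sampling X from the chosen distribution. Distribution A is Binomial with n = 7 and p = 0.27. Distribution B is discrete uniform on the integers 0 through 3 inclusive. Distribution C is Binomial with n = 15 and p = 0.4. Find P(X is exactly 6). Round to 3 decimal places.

0.078

Conditional on each component, P(X = 6): A: 0.00197972; B: 0; C: 0.206598.
By total probability, P(X = 6) = 0.5·0.00197972 + 0.125·0 + 0.375·0.206598 = 0.078464.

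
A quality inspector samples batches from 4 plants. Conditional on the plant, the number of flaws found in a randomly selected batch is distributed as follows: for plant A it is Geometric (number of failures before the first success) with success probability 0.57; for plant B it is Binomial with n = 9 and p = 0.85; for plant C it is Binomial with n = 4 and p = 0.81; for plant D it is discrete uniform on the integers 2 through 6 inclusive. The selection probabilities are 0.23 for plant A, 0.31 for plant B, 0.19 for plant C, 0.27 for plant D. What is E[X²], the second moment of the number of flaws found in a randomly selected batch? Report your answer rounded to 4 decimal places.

25.9045

For each component E[X²] = Var + (mean)², giving A: 1.89258; B: 59.67; C: 11.1132; D: 18.
Overall E[X²] = 0.23·1.89258 + 0.31·59.67 + 0.19·11.1132 + 0.27·18 = 25.9045.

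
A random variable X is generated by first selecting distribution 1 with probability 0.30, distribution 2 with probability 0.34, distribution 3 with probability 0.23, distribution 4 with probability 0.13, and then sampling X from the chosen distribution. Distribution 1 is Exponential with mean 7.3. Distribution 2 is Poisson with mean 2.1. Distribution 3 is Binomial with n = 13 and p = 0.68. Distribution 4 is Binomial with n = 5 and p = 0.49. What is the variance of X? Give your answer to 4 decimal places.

Per component, 1: μ=7.3, E[X²]=106.58; 2: μ=2.1, E[X²]=6.51; 3: μ=8.84, E[X²]=80.9744; 4: μ=2.45, E[X²]=7.252.
E[X] = 0.3·7.3 + 0.34·2.1 + 0.23·8.84 + 0.13·2.45 = 5.2557.
E[X²] = 0.3·106.58 + 0.34·6.51 + 0.23·80.9744 + 0.13·7.252 = 53.7543.
Var(X) = E[X²] − (E[X])² = 53.7543 − 27.6224 = 26.1319.

26.1319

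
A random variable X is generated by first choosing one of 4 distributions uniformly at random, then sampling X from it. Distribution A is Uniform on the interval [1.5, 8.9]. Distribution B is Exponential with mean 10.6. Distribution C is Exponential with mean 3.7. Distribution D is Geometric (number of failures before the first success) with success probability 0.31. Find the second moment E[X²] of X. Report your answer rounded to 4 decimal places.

73.9594

For each component E[X²] = Var + (mean)², giving A: 31.6033; B: 224.72; C: 27.38; D: 12.1342.
Overall E[X²] = 0.25·31.6033 + 0.25·224.72 + 0.25·27.38 + 0.25·12.1342 = 73.9594.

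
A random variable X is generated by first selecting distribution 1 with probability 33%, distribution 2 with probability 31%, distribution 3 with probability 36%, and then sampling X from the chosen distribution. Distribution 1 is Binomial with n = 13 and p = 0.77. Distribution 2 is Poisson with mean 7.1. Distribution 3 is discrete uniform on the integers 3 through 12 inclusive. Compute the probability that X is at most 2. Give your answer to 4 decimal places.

Conditional on each component, P(X ≤ 2): 1: 4.63079e-06; 2: 0.0274801; 3: 0.
By total probability, P(X ≤ 2) = 0.33·4.63079e-06 + 0.31·0.0274801 + 0.36·0 = 0.00852037.

0.0085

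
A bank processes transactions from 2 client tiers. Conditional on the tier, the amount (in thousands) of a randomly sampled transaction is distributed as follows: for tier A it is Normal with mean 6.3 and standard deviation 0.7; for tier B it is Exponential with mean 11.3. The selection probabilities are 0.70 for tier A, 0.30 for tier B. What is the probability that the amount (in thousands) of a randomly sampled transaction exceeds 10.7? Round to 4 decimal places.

Conditional on each tier, P(X > 10.7): A: 1.63175e-10; B: 0.387941.
By total probability, P(X > 10.7) = 0.7·1.63175e-10 + 0.3·0.387941 = 0.116382.

0.1164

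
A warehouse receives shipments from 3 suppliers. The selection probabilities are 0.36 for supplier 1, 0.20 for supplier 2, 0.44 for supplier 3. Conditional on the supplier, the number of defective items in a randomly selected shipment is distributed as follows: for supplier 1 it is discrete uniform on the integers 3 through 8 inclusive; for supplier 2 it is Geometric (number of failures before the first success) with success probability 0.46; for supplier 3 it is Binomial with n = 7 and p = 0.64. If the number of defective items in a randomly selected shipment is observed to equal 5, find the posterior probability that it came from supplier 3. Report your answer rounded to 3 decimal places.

0.667

Likelihoods P(X=5 | ·): 1: 0.166667; 2: 0.0211216; 3: 0.29223.
Posterior ∝ prior × likelihood. Numerator for 3: 0.44·0.29223 = 0.128581.
Normalizing constant: 0.36·0.166667 + 0.2·0.0211216 + 0.44·0.29223 = 0.192805.
P(3 | observation) = 0.128581 / 0.192805 = 0.666896.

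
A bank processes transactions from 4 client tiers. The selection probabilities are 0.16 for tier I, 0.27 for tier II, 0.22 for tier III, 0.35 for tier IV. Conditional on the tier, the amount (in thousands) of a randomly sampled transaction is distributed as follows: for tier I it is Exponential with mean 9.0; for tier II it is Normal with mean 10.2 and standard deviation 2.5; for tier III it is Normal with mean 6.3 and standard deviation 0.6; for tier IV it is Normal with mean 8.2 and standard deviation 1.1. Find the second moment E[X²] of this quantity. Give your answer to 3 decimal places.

For each component E[X²] = Var + (mean)², giving I: 162; II: 110.29; III: 40.05; IV: 68.45.
Overall E[X²] = 0.16·162 + 0.27·110.29 + 0.22·40.05 + 0.35·68.45 = 88.4668.

88.467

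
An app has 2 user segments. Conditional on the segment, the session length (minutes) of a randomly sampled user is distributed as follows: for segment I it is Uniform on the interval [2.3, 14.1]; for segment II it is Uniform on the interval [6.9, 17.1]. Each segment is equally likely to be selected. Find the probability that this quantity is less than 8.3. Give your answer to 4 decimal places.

Conditional on each segment, P(X < 8.3): I: 0.508475; II: 0.137255.
By total probability, P(X < 8.3) = 0.5·0.508475 + 0.5·0.137255 = 0.322865.

0.3229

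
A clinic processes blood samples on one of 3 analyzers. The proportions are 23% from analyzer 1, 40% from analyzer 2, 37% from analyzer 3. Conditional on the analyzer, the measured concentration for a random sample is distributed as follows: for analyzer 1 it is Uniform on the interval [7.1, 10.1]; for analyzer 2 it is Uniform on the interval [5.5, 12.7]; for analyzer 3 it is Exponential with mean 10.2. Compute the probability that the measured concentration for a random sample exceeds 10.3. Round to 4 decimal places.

Conditional on each analyzer, P(X > 10.3): 1: 0; 2: 0.333333; 3: 0.36429.
By total probability, P(X > 10.3) = 0.23·0 + 0.4·0.333333 + 0.37·0.36429 = 0.268121.

0.2681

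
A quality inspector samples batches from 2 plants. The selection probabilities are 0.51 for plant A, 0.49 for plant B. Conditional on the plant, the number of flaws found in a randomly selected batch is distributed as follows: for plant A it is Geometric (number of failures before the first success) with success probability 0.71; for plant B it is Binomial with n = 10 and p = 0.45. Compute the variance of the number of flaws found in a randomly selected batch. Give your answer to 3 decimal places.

Per component, A: μ=0.408451, E[X²]=0.742115; B: μ=4.5, E[X²]=22.725.
E[X] = 0.51·0.408451 + 0.49·4.5 = 2.41331.
E[X²] = 0.51·0.742115 + 0.49·22.725 = 11.5137.
Var(X) = E[X²] − (E[X])² = 11.5137 − 5.82406 = 5.68966.

5.690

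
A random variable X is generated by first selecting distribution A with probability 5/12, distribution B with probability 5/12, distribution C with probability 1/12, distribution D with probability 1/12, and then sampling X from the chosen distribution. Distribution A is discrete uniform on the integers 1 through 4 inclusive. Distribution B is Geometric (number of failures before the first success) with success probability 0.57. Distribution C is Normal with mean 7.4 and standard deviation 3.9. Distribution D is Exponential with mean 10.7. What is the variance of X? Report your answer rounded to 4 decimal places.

20.6217

Per component, A: μ=2.5, E[X²]=7.5; B: μ=0.754386, E[X²]=1.89258; C: μ=7.4, E[X²]=69.97; D: μ=10.7, E[X²]=228.98.
E[X] = 0.416667·2.5 + 0.416667·0.754386 + 0.0833333·7.4 + 0.0833333·10.7 = 2.86433.
E[X²] = 0.416667·7.5 + 0.416667·1.89258 + 0.0833333·69.97 + 0.0833333·228.98 = 28.8261.
Var(X) = E[X²] − (E[X])² = 28.8261 − 8.20437 = 20.6217.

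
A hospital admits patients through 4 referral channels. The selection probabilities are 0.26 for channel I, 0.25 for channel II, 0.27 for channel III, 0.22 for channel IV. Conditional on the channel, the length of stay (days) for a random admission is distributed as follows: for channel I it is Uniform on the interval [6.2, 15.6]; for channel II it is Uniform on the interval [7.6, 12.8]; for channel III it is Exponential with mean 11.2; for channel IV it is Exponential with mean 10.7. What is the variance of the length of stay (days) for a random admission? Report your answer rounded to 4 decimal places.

Per component, I: μ=10.9, E[X²]=126.173; II: μ=10.2, E[X²]=106.293; III: μ=11.2, E[X²]=250.88; IV: μ=10.7, E[X²]=228.98.
E[X] = 0.26·10.9 + 0.25·10.2 + 0.27·11.2 + 0.22·10.7 = 10.762.
E[X²] = 0.26·126.173 + 0.25·106.293 + 0.27·250.88 + 0.22·228.98 = 177.492.
Var(X) = E[X²] − (E[X])² = 177.492 − 115.821 = 61.671.

61.6710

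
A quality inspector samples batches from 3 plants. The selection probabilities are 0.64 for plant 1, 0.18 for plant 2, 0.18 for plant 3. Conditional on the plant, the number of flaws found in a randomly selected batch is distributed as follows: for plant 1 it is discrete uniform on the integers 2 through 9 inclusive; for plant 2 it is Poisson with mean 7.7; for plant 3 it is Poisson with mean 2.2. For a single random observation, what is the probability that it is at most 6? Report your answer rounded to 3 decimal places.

0.642

Conditional on each plant, P(X ≤ 6): 1: 0.625; 2: 0.351369; 3: 0.992539.
By total probability, P(X ≤ 6) = 0.64·0.625 + 0.18·0.351369 + 0.18·0.992539 = 0.641903.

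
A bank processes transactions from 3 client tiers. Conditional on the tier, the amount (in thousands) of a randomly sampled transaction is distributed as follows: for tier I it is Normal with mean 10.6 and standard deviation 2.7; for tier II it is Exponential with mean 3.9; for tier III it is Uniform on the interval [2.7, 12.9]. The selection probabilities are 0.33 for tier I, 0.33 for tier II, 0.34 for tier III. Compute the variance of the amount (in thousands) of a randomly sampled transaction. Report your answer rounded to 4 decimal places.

17.8475

Per component, I: μ=10.6, E[X²]=119.65; II: μ=3.9, E[X²]=30.42; III: μ=7.8, E[X²]=69.51.
E[X] = 0.33·10.6 + 0.33·3.9 + 0.34·7.8 = 7.437.
E[X²] = 0.33·119.65 + 0.33·30.42 + 0.34·69.51 = 73.1565.
Var(X) = E[X²] − (E[X])² = 73.1565 − 55.309 = 17.8475.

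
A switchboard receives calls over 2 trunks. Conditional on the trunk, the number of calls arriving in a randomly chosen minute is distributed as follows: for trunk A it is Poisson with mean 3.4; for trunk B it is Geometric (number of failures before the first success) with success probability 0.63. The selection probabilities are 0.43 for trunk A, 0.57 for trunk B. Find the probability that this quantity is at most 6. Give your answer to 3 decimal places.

0.975

Conditional on each trunk, P(X ≤ 6): A: 0.942147; B: 0.999051.
By total probability, P(X ≤ 6) = 0.43·0.942147 + 0.57·0.999051 = 0.974582.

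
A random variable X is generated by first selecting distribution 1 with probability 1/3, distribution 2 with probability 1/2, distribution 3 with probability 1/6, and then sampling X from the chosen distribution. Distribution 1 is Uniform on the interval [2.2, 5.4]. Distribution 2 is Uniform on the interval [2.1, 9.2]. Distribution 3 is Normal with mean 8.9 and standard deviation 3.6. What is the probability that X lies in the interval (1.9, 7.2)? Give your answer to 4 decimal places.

Conditional on each component, P(1.9 < X < 7.2): 1: 1; 2: 0.71831; 3: 0.292463.
By total probability, P(1.9 < X < 7.2) = 0.333333·1 + 0.5·0.71831 + 0.166667·0.292463 = 0.741232.

0.7412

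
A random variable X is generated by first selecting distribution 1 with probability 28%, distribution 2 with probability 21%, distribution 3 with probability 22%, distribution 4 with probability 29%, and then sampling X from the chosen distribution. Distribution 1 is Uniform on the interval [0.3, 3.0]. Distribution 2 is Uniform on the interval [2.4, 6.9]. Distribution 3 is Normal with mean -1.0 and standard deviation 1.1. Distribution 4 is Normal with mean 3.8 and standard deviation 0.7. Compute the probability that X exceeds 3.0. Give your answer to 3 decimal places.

Conditional on each component, P(X > 3.0): 1: 0; 2: 0.866667; 3: 0.000138257; 4: 0.873451.
By total probability, P(X > 3.0) = 0.28·0 + 0.21·0.866667 + 0.22·0.000138257 + 0.29·0.873451 = 0.435331.

0.435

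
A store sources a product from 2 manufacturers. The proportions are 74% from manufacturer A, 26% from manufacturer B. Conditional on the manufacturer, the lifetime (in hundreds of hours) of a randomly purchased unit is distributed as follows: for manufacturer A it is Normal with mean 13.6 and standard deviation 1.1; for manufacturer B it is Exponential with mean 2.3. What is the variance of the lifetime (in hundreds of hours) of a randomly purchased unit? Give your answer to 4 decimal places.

26.8384

Per component, A: μ=13.6, E[X²]=186.17; B: μ=2.3, E[X²]=10.58.
E[X] = 0.74·13.6 + 0.26·2.3 = 10.662.
E[X²] = 0.74·186.17 + 0.26·10.58 = 140.517.
Var(X) = E[X²] − (E[X])² = 140.517 − 113.678 = 26.8384.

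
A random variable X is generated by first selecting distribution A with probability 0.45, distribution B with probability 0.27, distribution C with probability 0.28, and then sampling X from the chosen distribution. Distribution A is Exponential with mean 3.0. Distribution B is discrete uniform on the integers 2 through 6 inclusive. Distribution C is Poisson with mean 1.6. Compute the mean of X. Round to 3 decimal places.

Component means — A: 3; B: 4; C: 1.6.
E[X] = 0.45·3 + 0.27·4 + 0.28·1.6 = 2.878.

2.878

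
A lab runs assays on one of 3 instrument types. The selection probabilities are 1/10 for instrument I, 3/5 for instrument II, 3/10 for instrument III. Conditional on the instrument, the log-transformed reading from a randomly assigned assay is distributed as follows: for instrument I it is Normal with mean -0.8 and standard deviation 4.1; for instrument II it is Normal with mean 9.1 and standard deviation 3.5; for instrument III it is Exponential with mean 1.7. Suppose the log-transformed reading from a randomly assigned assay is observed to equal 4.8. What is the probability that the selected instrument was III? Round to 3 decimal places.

Likelihoods f(4.8 | ·): I: 0.0382848; II: 0.0535899; III: 0.0349388.
Posterior ∝ prior × likelihood. Numerator for III: 0.3·0.0349388 = 0.0104816.
Normalizing constant: 0.1·0.0382848 + 0.6·0.0535899 + 0.3·0.0349388 = 0.046464.
P(III | observation) = 0.0104816 / 0.046464 = 0.225586.

0.226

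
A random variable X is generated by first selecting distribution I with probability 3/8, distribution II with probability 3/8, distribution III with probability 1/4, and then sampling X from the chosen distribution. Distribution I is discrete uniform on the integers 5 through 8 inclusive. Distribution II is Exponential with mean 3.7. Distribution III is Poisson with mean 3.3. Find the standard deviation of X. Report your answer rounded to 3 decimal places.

2.916

Per component, I: μ=6.5, E[X²]=43.5; II: μ=3.7, E[X²]=27.38; III: μ=3.3, E[X²]=14.19.
E[X] = 0.375·6.5 + 0.375·3.7 + 0.25·3.3 = 4.65.
E[X²] = 0.375·43.5 + 0.375·27.38 + 0.25·14.19 = 30.1275.
Var(X) = E[X²] − (E[X])² = 30.1275 − 21.6225 = 8.505.
SD(X) = √8.505 = 2.91633.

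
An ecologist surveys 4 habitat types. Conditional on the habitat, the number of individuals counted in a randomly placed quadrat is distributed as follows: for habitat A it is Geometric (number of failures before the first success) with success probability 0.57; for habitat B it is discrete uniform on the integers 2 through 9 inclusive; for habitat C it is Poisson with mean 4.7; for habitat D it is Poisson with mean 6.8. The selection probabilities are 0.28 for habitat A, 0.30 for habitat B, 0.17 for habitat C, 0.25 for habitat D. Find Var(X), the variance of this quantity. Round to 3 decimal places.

Per component, A: μ=0.754386, E[X²]=1.89258; B: μ=5.5, E[X²]=35.5; C: μ=4.7, E[X²]=26.79; D: μ=6.8, E[X²]=53.04.
E[X] = 0.28·0.754386 + 0.3·5.5 + 0.17·4.7 + 0.25·6.8 = 4.36023.
E[X²] = 0.28·1.89258 + 0.3·35.5 + 0.17·26.79 + 0.25·53.04 = 28.9942.
Var(X) = E[X²] − (E[X])² = 28.9942 − 19.0116 = 9.98263.

9.983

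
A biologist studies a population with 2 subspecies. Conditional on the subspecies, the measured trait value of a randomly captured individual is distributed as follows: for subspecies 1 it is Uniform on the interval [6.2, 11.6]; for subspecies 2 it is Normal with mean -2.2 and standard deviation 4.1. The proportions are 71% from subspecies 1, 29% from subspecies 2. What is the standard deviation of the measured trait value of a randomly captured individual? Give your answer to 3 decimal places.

Per component, 1: μ=8.9, E[X²]=81.64; 2: μ=-2.2, E[X²]=21.65.
E[X] = 0.71·8.9 + 0.29·-2.2 = 5.681.
E[X²] = 0.71·81.64 + 0.29·21.65 = 64.2429.
Var(X) = E[X²] − (E[X])² = 64.2429 − 32.2738 = 31.9691.
SD(X) = √31.9691 = 5.65413.

5.654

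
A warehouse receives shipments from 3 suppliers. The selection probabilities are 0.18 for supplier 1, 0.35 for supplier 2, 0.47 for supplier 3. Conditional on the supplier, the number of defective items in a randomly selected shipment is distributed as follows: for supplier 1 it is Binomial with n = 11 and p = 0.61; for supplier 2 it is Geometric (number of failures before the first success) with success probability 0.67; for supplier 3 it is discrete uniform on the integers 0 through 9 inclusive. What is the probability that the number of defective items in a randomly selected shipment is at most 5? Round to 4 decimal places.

Conditional on each supplier, P(X ≤ 5): 1: 0.224899; 2: 0.998709; 3: 0.6.
By total probability, P(X ≤ 5) = 0.18·0.224899 + 0.35·0.998709 + 0.47·0.6 = 0.67203.

0.6720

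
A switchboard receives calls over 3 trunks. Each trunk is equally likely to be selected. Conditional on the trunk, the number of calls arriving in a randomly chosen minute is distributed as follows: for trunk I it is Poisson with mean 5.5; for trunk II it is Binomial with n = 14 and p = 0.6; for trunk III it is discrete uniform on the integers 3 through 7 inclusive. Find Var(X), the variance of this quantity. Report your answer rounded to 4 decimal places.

Per component, I: μ=5.5, E[X²]=35.75; II: μ=8.4, E[X²]=73.92; III: μ=5, E[X²]=27.
E[X] = 0.333333·5.5 + 0.333333·8.4 + 0.333333·5 = 6.3.
E[X²] = 0.333333·35.75 + 0.333333·73.92 + 0.333333·27 = 45.5567.
Var(X) = E[X²] − (E[X])² = 45.5567 − 39.69 = 5.86667.

5.8667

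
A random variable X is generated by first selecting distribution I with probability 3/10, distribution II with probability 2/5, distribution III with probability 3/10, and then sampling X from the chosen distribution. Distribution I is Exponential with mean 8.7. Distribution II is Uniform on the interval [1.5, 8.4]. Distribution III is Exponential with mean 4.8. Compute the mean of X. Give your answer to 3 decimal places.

Component means — I: 8.7; II: 4.95; III: 4.8.
E[X] = 0.3·8.7 + 0.4·4.95 + 0.3·4.8 = 6.03.

6.030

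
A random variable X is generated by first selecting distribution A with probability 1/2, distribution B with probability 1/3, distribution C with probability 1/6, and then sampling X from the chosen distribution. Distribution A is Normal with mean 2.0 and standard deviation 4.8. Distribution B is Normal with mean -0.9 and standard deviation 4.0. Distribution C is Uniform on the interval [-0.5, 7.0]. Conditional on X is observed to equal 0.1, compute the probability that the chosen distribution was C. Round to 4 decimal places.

0.2393

Likelihoods f(0.1 | ·): A: 0.0768503; B: 0.096667; C: 0.133333.
Posterior ∝ prior × likelihood. Numerator for C: 0.166667·0.133333 = 0.0222222.
Normalizing constant: 0.5·0.0768503 + 0.333333·0.096667 + 0.166667·0.133333 = 0.0928697.
P(C | observation) = 0.0222222 / 0.0928697 = 0.239284.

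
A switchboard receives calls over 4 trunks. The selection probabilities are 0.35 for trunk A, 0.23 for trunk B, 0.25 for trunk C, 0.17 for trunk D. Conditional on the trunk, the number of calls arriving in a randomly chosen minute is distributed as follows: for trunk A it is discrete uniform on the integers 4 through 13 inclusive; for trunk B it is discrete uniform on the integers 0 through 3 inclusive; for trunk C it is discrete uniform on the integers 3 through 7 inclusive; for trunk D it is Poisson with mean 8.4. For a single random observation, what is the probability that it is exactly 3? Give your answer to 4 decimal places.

0.1113

Conditional on each trunk, P(X = 3): A: 0; B: 0.25; C: 0.2; D: 0.0222133.
By total probability, P(X = 3) = 0.35·0 + 0.23·0.25 + 0.25·0.2 + 0.17·0.0222133 = 0.111276.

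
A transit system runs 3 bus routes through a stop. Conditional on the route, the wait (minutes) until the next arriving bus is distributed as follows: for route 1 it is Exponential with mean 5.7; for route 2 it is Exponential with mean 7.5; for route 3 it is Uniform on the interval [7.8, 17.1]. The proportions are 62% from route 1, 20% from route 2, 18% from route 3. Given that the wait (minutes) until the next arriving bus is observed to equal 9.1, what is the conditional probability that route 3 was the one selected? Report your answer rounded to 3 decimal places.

Likelihoods f(9.1 | ·): 1: 0.0355449; 2: 0.0396273; 3: 0.107527.
Posterior ∝ prior × likelihood. Numerator for 3: 0.18·0.107527 = 0.0193548.
Normalizing constant: 0.62·0.0355449 + 0.2·0.0396273 + 0.18·0.107527 = 0.0493182.
P(3 | observation) = 0.0193548 / 0.0493182 = 0.392448.

0.392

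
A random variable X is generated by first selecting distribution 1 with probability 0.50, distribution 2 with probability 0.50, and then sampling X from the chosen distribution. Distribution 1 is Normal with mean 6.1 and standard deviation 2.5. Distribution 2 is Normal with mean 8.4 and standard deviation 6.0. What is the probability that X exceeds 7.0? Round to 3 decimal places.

Conditional on each component, P(X > 7.0): 1: 0.359424; 2: 0.592249.
By total probability, P(X > 7.0) = 0.5·0.359424 + 0.5·0.592249 = 0.475836.

0.476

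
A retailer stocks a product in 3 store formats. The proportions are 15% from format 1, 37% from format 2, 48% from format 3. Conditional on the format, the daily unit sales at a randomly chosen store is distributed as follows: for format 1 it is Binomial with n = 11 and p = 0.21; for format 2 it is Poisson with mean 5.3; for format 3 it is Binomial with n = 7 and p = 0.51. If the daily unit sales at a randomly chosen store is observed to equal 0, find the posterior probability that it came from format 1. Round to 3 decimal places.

0.687

Likelihoods P(X=0 | ·): 1: 0.0747994; 2: 0.00499159; 3: 0.00678223.
Posterior ∝ prior × likelihood. Numerator for 1: 0.15·0.0747994 = 0.0112199.
Normalizing constant: 0.15·0.0747994 + 0.37·0.00499159 + 0.48·0.00678223 = 0.0163223.
P(1 | observation) = 0.0112199 / 0.0163223 = 0.687399.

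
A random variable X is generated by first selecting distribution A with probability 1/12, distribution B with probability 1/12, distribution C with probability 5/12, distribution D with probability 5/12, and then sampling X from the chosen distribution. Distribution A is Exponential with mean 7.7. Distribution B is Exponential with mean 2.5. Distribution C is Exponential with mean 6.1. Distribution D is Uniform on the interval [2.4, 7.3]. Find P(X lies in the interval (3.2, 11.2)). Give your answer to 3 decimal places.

0.587

Conditional on each component, P(3.2 < X < 11.2): A: 0.426448; B: 0.266704; C: 0.432354; D: 0.836735.
By total probability, P(3.2 < X < 11.2) = 0.0833333·0.426448 + 0.0833333·0.266704 + 0.416667·0.432354 + 0.416667·0.836735 = 0.58655.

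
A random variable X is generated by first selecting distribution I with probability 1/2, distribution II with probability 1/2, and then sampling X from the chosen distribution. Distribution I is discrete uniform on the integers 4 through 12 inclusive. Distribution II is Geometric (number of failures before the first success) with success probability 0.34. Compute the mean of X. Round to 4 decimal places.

4.9706

Component means — I: 8; II: 1.94118.
E[X] = 0.5·8 + 0.5·1.94118 = 4.97059.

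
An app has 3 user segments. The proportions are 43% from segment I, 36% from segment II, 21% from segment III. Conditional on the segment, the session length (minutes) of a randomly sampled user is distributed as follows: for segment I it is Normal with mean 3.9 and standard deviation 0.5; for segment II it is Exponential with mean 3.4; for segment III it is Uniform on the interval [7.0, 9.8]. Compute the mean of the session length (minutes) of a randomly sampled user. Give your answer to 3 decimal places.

Component means — I: 3.9; II: 3.4; III: 8.4.
E[X] = 0.43·3.9 + 0.36·3.4 + 0.21·8.4 = 4.665.

4.665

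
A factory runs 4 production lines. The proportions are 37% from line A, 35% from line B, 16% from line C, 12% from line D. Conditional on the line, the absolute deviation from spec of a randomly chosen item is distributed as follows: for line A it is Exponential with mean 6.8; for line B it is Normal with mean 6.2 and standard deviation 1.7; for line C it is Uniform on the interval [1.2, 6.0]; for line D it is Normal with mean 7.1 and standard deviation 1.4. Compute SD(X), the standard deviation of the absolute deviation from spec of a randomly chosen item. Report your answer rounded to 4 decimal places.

Per component, A: μ=6.8, E[X²]=92.48; B: μ=6.2, E[X²]=41.33; C: μ=3.6, E[X²]=14.88; D: μ=7.1, E[X²]=52.37.
E[X] = 0.37·6.8 + 0.35·6.2 + 0.16·3.6 + 0.12·7.1 = 6.114.
E[X²] = 0.37·92.48 + 0.35·41.33 + 0.16·14.88 + 0.12·52.37 = 57.3483.
Var(X) = E[X²] − (E[X])² = 57.3483 − 37.381 = 19.9673.
SD(X) = √19.9673 = 4.46848.

4.4685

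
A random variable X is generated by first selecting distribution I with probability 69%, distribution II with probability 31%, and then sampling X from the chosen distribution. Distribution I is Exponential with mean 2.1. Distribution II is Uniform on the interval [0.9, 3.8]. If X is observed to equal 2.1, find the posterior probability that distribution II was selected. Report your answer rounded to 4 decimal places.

0.4693

Likelihoods f(2.1 | ·): I: 0.175181; II: 0.344828.
Posterior ∝ prior × likelihood. Numerator for II: 0.31·0.344828 = 0.106897.
Normalizing constant: 0.69·0.175181 + 0.31·0.344828 = 0.227771.
P(II | observation) = 0.106897 / 0.227771 = 0.469315.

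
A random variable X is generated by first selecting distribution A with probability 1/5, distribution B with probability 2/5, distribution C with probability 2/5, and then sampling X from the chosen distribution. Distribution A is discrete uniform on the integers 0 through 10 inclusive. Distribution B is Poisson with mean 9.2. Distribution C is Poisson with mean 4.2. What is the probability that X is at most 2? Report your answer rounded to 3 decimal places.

Conditional on each component, P(X ≤ 2): A: 0.272727; B: 0.00530659; C: 0.210238.
By total probability, P(X ≤ 2) = 0.2·0.272727 + 0.4·0.00530659 + 0.4·0.210238 = 0.140763.

0.141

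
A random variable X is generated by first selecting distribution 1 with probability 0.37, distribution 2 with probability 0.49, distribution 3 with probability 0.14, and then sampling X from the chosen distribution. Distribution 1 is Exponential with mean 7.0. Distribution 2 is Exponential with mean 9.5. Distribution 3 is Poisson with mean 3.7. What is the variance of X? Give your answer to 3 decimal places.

66.875

Per component, 1: μ=7, E[X²]=98; 2: μ=9.5, E[X²]=180.5; 3: μ=3.7, E[X²]=17.39.
E[X] = 0.37·7 + 0.49·9.5 + 0.14·3.7 = 7.763.
E[X²] = 0.37·98 + 0.49·180.5 + 0.14·17.39 = 127.14.
Var(X) = E[X²] − (E[X])² = 127.14 − 60.2642 = 66.8754.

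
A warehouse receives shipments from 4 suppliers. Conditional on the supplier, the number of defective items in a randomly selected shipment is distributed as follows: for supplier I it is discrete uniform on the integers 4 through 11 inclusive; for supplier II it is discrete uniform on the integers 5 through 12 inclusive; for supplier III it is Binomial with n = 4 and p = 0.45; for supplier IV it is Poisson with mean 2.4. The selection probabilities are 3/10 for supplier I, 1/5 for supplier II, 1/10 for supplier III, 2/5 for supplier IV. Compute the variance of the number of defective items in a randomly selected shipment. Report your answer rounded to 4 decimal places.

11.7289

Per component, I: μ=7.5, E[X²]=61.5; II: μ=8.5, E[X²]=77.5; III: μ=1.8, E[X²]=4.23; IV: μ=2.4, E[X²]=8.16.
E[X] = 0.3·7.5 + 0.2·8.5 + 0.1·1.8 + 0.4·2.4 = 5.09.
E[X²] = 0.3·61.5 + 0.2·77.5 + 0.1·4.23 + 0.4·8.16 = 37.637.
Var(X) = E[X²] − (E[X])² = 37.637 − 25.9081 = 11.7289.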